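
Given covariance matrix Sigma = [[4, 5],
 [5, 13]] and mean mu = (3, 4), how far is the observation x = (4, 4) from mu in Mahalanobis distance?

Step 1 — centre the observation: (x - mu) = (1, 0).

Step 2 — invert Sigma. det(Sigma) = 4·13 - (5)² = 27.
  Sigma^{-1} = (1/det) · [[d, -b], [-b, a]] = [[0.4815, -0.1852],
 [-0.1852, 0.1481]].

Step 3 — form the quadratic (x - mu)^T · Sigma^{-1} · (x - mu):
  Sigma^{-1} · (x - mu) = (0.4815, -0.1852).
  (x - mu)^T · [Sigma^{-1} · (x - mu)] = (1)·(0.4815) + (0)·(-0.1852) = 0.4815.

Step 4 — take square root: d = √(0.4815) ≈ 0.6939.

d(x, mu) = √(0.4815) ≈ 0.6939


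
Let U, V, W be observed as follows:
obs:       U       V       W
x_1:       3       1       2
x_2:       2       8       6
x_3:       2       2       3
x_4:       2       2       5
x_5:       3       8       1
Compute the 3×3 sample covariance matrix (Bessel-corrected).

Step 1 — column means:
  mean(U) = (3 + 2 + 2 + 2 + 3) / 5 = 12/5 = 2.4
  mean(V) = (1 + 8 + 2 + 2 + 8) / 5 = 21/5 = 4.2
  mean(W) = (2 + 6 + 3 + 5 + 1) / 5 = 17/5 = 3.4

Step 2 — sample covariance S[i,j] = (1/(n-1)) · Σ_k (x_{k,i} - mean_i) · (x_{k,j} - mean_j), with n-1 = 4.
  S[U,U] = ((0.6)·(0.6) + (-0.4)·(-0.4) + (-0.4)·(-0.4) + (-0.4)·(-0.4) + (0.6)·(0.6)) / 4 = 1.2/4 = 0.3
  S[U,V] = ((0.6)·(-3.2) + (-0.4)·(3.8) + (-0.4)·(-2.2) + (-0.4)·(-2.2) + (0.6)·(3.8)) / 4 = 0.6/4 = 0.15
  S[U,W] = ((0.6)·(-1.4) + (-0.4)·(2.6) + (-0.4)·(-0.4) + (-0.4)·(1.6) + (0.6)·(-2.4)) / 4 = -3.8/4 = -0.95
  S[V,V] = ((-3.2)·(-3.2) + (3.8)·(3.8) + (-2.2)·(-2.2) + (-2.2)·(-2.2) + (3.8)·(3.8)) / 4 = 48.8/4 = 12.2
  S[V,W] = ((-3.2)·(-1.4) + (3.8)·(2.6) + (-2.2)·(-0.4) + (-2.2)·(1.6) + (3.8)·(-2.4)) / 4 = 2.6/4 = 0.65
  S[W,W] = ((-1.4)·(-1.4) + (2.6)·(2.6) + (-0.4)·(-0.4) + (1.6)·(1.6) + (-2.4)·(-2.4)) / 4 = 17.2/4 = 4.3

S is symmetric (S[j,i] = S[i,j]). Assembling:

S = [[0.3, 0.15, -0.95],
 [0.15, 12.2, 0.65],
 [-0.95, 0.65, 4.3]]


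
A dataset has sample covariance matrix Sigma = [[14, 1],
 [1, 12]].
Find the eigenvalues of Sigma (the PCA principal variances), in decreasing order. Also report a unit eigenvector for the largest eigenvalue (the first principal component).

Step 1 — characteristic polynomial of 2×2 Sigma:
  det(Sigma - λI) = λ² - trace · λ + det = 0.
  trace = 14 + 12 = 26, det = 14·12 - (1)² = 167.
Step 2 — discriminant:
  Δ = trace² - 4·det = 676 - 668 = 8.
Step 3 — eigenvalues:
  λ = (trace ± √Δ)/2 = (26 ± 2.8284)/2,
  λ_1 = 14.4142,  λ_2 = 11.5858.

Step 4 — unit eigenvector for λ_1: solve (Sigma - λ_1 I)v = 0. First row:
  (14 - 14.4142)·v_x + (1)·v_y = 0, i.e. (-0.4142)·v_x + (1)·v_y = 0,
  so v ∝ (b, λ_1 - a) = (1, 0.4142) = u.
  ||u|| = √((1)² + (0.4142)²) = √(1.1716) ≈ 1.0824,
  v_1 = u/||u|| ≈ (0.9239, 0.3827) (||v_1|| = 1).

λ_1 = 14.4142,  λ_2 = 11.5858;  v_1 ≈ (0.9239, 0.3827)


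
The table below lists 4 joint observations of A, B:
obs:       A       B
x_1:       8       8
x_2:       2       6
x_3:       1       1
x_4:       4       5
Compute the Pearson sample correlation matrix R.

Step 1 — column means:
  mean(A) = (8 + 2 + 1 + 4) / 4 = 15/4 = 3.75
  mean(B) = (8 + 6 + 1 + 5) / 4 = 20/4 = 5

Step 2 — sample variances and covariances s[i,j] = (1/(n-1)) · Σ_k (x_{k,i} - mean_i) · (x_{k,j} - mean_j), with n-1 = 3:
  s[A,A] = ((4.25)·(4.25) + (-1.75)·(-1.75) + (-2.75)·(-2.75) + (0.25)·(0.25)) / 3 = 28.75/3 = 9.5833
  s[A,B] = ((4.25)·(3) + (-1.75)·(1) + (-2.75)·(-4) + (0.25)·(0)) / 3 = 22/3 = 7.3333
  s[B,B] = ((3)·(3) + (1)·(1) + (-4)·(-4) + (0)·(0)) / 3 = 26/3 = 8.6667
  Sample standard deviations s_i = √(s[i,i]):
  s(A) = √(9.5833) = 3.0957
  s(B) = √(8.6667) = 2.9439

Step 3 — r_{ij} = s_{ij} / (s_i · s_j):
  r[A,A] = 1 (diagonal).
  r[A,B] = 7.3333 / (3.0957 · 2.9439) = 7.3333 / 9.1135 = 0.8047
  r[B,B] = 1 (diagonal).

R is symmetric with unit diagonal. Assembling:

R = [[1, 0.8047],
 [0.8047, 1]]


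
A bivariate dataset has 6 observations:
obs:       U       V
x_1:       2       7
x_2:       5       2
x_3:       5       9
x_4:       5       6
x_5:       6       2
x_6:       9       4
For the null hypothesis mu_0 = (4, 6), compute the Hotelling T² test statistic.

Step 1 — sample mean vector:
  mean(U) = (2 + 5 + 5 + 5 + 6 + 9) / 6 = 32/6 = 5.3333
  mean(V) = (7 + 2 + 9 + 6 + 2 + 4) / 6 = 30/6 = 5
  x̄ = (5.3333, 5),  deviation x̄ - mu_0 = (5.3333, 5) - (4, 6) = (1.3333, -1).

Step 2 — sample covariance matrix, S[i,j] = (1/(n-1)) · Σ_k (x_{k,i} - mean_i) · (x_{k,j} - mean_j), divisor n-1 = 5:
  S[U,U] = ((-3.3333)·(-3.3333) + (-0.3333)·(-0.3333) + (-0.3333)·(-0.3333) + (-0.3333)·(-0.3333) + (0.6667)·(0.6667) + (3.6667)·(3.6667)) / 5 = 25.3333/5 = 5.0667
  S[U,V] = ((-3.3333)·(2) + (-0.3333)·(-3) + (-0.3333)·(4) + (-0.3333)·(1) + (0.6667)·(-3) + (3.6667)·(-1)) / 5 = -13/5 = -2.6
  S[V,V] = ((2)·(2) + (-3)·(-3) + (4)·(4) + (1)·(1) + (-3)·(-3) + (-1)·(-1)) / 5 = 40/5 = 8
  S = [[5.0667, -2.6],
 [-2.6, 8]].

Step 3 — invert S. det(S) = 5.0667·8 - (-2.6)² = 33.7733.
  S^{-1} = (1/det) · [[d, -b], [-b, a]] = [[0.2369, 0.077],
 [0.077, 0.15]].

Step 4 — quadratic form (x̄ - mu_0)^T · S^{-1} · (x̄ - mu_0):
  S^{-1} · (x̄ - mu_0) = (0.2388, -0.0474),
  (x̄ - mu_0)^T · [...] = (1.3333)·(0.2388) + (-1)·(-0.0474) = 0.3658.

Step 5 — scale by n: T² = 6 · 0.3658 = 2.195.

T² ≈ 2.195


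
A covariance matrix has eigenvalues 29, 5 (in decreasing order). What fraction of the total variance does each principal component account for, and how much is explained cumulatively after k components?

Step 1 — total variance = trace(Sigma) = Σ λ_i = 29 + 5 = 34.

Step 2 — fraction explained by component i = λ_i / Σ λ:
  PC1: 29/34 = 0.8529
  PC2: 5/34 = 0.1471

Step 3 — cumulative fraction after k components = (λ_1 + ... + λ_k) / Σ λ:
  k = 1: 29/34 = 0.8529
  k = 2: (29 + 5)/34 = 34/34 = 1

Summary (fraction, with percent):

explained: PC1 0.8529 (85.29%), PC2 0.1471 (14.71%);  cumulative: 0.8529, 1


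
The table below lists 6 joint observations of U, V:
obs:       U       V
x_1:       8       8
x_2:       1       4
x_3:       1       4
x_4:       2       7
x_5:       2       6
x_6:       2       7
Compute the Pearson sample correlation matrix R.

Step 1 — column means:
  mean(U) = (8 + 1 + 1 + 2 + 2 + 2) / 6 = 16/6 = 2.6667
  mean(V) = (8 + 4 + 4 + 7 + 6 + 7) / 6 = 36/6 = 6

Step 2 — sample variances and covariances s[i,j] = (1/(n-1)) · Σ_k (x_{k,i} - mean_i) · (x_{k,j} - mean_j), with n-1 = 5:
  s[U,U] = ((5.3333)·(5.3333) + (-1.6667)·(-1.6667) + (-1.6667)·(-1.6667) + (-0.6667)·(-0.6667) + (-0.6667)·(-0.6667) + (-0.6667)·(-0.6667)) / 5 = 35.3333/5 = 7.0667
  s[U,V] = ((5.3333)·(2) + (-1.6667)·(-2) + (-1.6667)·(-2) + (-0.6667)·(1) + (-0.6667)·(0) + (-0.6667)·(1)) / 5 = 16/5 = 3.2
  s[V,V] = ((2)·(2) + (-2)·(-2) + (-2)·(-2) + (1)·(1) + (0)·(0) + (1)·(1)) / 5 = 14/5 = 2.8
  Sample standard deviations s_i = √(s[i,i]):
  s(U) = √(7.0667) = 2.6583
  s(V) = √(2.8) = 1.6733

Step 3 — r_{ij} = s_{ij} / (s_i · s_j):
  r[U,U] = 1 (diagonal).
  r[U,V] = 3.2 / (2.6583 · 1.6733) = 3.2 / 4.4482 = 0.7194
  r[V,V] = 1 (diagonal).

R is symmetric with unit diagonal. Assembling:

R = [[1, 0.7194],
 [0.7194, 1]]


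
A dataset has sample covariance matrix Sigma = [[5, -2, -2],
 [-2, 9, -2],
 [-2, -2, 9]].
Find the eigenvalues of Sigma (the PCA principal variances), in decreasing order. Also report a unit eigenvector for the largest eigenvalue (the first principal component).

Step 1 — characteristic polynomial p(λ) = det(λI - Sigma) = λ³ - tr·λ² + c_1·λ - det, where tr = trace, c_1 = sum of the principal 2×2 minors, det = det(Sigma):
  tr = 5 + 9 + 9 = 23,
  c_1 = (5·9 - (-2)²) + (5·9 - (-2)²) + (9·9 - (-2)²) = 41 + 41 + 77 = 159,
  det = 5·(9·9 - (-2)²) - (-2)·((-2)·9 - (-2)·(-2)) + (-2)·((-2)·(-2) - 9·(-2)) = 5·(77) - (-2)·(-22) + (-2)·(22) = 297.
  So p(λ) = λ³ - 23λ² + 159λ - 297.
Step 2 — look for an integer root (rational root theorem: any rational root is an integer divisor of 297). Testing λ = 3:
  p(3) = 27 - 207 + 477 - 297 = 0  ✓
  Dividing out (λ - 3): p(λ) = (λ - 3)(λ² - 20λ + 99).
Step 3 — remaining eigenvalues from the quadratic λ² - 20λ + 99 = 0:
  Δ = 20² - 4·99 = 400 - 396 = 4,  λ = (20 ± √4)/2 = (20 ± 2)/2 = 11 or 9.
  Sorted: λ_1 = 11,  λ_2 = 9,  λ_3 = 3  (check: sum = 23 = tr ✓).

Step 4 — unit eigenvector for λ_1 = 11: v spans the null space of (Sigma - λ_1 I), whose rows are
  r_1 = (-6, -2, -2),  r_2 = (-2, -2, -2),  r_3 = (-2, -2, -2).
  v is orthogonal to every row, so take v ∝ r_1 × r_2 = ((-2)·(-2) - (-2)·(-2), (-2)·(-2) - (-6)·(-2), (-6)·(-2) - (-2)·(-2)) = (0, -8, 8).
  Rescale (divide by 8; multiply by -1 so the first nonzero entry is positive): u = (0, 1, -1).
  ||u|| = √((0)² + (1)² + (-1)²) = √(2) ≈ 1.4142,  v_1 = u/||u|| ≈ (0, 0.7071, -0.7071) (||v_1|| = 1).

λ_1 = 11,  λ_2 = 9,  λ_3 = 3;  v_1 ≈ (0, 0.7071, -0.7071)


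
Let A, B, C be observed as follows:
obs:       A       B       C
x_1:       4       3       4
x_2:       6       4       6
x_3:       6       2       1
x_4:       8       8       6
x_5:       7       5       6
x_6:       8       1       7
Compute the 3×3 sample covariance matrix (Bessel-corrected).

Step 1 — column means:
  mean(A) = (4 + 6 + 6 + 8 + 7 + 8) / 6 = 39/6 = 6.5
  mean(B) = (3 + 4 + 2 + 8 + 5 + 1) / 6 = 23/6 = 3.8333
  mean(C) = (4 + 6 + 1 + 6 + 6 + 7) / 6 = 30/6 = 5

Step 2 — sample covariance S[i,j] = (1/(n-1)) · Σ_k (x_{k,i} - mean_i) · (x_{k,j} - mean_j), with n-1 = 5.
  S[A,A] = ((-2.5)·(-2.5) + (-0.5)·(-0.5) + (-0.5)·(-0.5) + (1.5)·(1.5) + (0.5)·(0.5) + (1.5)·(1.5)) / 5 = 11.5/5 = 2.3
  S[A,B] = ((-2.5)·(-0.8333) + (-0.5)·(0.1667) + (-0.5)·(-1.8333) + (1.5)·(4.1667) + (0.5)·(1.1667) + (1.5)·(-2.8333)) / 5 = 5.5/5 = 1.1
  S[A,C] = ((-2.5)·(-1) + (-0.5)·(1) + (-0.5)·(-4) + (1.5)·(1) + (0.5)·(1) + (1.5)·(2)) / 5 = 9/5 = 1.8
  S[B,B] = ((-0.8333)·(-0.8333) + (0.1667)·(0.1667) + (-1.8333)·(-1.8333) + (4.1667)·(4.1667) + (1.1667)·(1.1667) + (-2.8333)·(-2.8333)) / 5 = 30.8333/5 = 6.1667
  S[B,C] = ((-0.8333)·(-1) + (0.1667)·(1) + (-1.8333)·(-4) + (4.1667)·(1) + (1.1667)·(1) + (-2.8333)·(2)) / 5 = 8/5 = 1.6
  S[C,C] = ((-1)·(-1) + (1)·(1) + (-4)·(-4) + (1)·(1) + (1)·(1) + (2)·(2)) / 5 = 24/5 = 4.8

S is symmetric (S[j,i] = S[i,j]). Assembling:

S = [[2.3, 1.1, 1.8],
 [1.1, 6.1667, 1.6],
 [1.8, 1.6, 4.8]]


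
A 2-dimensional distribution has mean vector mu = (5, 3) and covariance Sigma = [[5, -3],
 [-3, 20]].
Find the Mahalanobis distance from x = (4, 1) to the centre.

Step 1 — centre the observation: (x - mu) = (-1, -2).

Step 2 — invert Sigma. det(Sigma) = 5·20 - (-3)² = 91.
  Sigma^{-1} = (1/det) · [[d, -b], [-b, a]] = [[0.2198, 0.033],
 [0.033, 0.0549]].

Step 3 — form the quadratic (x - mu)^T · Sigma^{-1} · (x - mu):
  Sigma^{-1} · (x - mu) = (-0.2857, -0.1429).
  (x - mu)^T · [Sigma^{-1} · (x - mu)] = (-1)·(-0.2857) + (-2)·(-0.1429) = 0.5714.

Step 4 — take square root: d = √(0.5714) ≈ 0.7559.

d(x, mu) = √(0.5714) ≈ 0.7559


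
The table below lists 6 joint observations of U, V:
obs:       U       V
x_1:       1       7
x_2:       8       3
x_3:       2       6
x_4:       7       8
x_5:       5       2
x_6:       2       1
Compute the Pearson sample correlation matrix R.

Step 1 — column means:
  mean(U) = (1 + 8 + 2 + 7 + 5 + 2) / 6 = 25/6 = 4.1667
  mean(V) = (7 + 3 + 6 + 8 + 2 + 1) / 6 = 27/6 = 4.5

Step 2 — sample variances and covariances s[i,j] = (1/(n-1)) · Σ_k (x_{k,i} - mean_i) · (x_{k,j} - mean_j), with n-1 = 5:
  s[U,U] = ((-3.1667)·(-3.1667) + (3.8333)·(3.8333) + (-2.1667)·(-2.1667) + (2.8333)·(2.8333) + (0.8333)·(0.8333) + (-2.1667)·(-2.1667)) / 5 = 42.8333/5 = 8.5667
  s[U,V] = ((-3.1667)·(2.5) + (3.8333)·(-1.5) + (-2.1667)·(1.5) + (2.8333)·(3.5) + (0.8333)·(-2.5) + (-2.1667)·(-3.5)) / 5 = -1.5/5 = -0.3
  s[V,V] = ((2.5)·(2.5) + (-1.5)·(-1.5) + (1.5)·(1.5) + (3.5)·(3.5) + (-2.5)·(-2.5) + (-3.5)·(-3.5)) / 5 = 41.5/5 = 8.3
  Sample standard deviations s_i = √(s[i,i]):
  s(U) = √(8.5667) = 2.9269
  s(V) = √(8.3) = 2.881

Step 3 — r_{ij} = s_{ij} / (s_i · s_j):
  r[U,U] = 1 (diagonal).
  r[U,V] = -0.3 / (2.9269 · 2.881) = -0.3 / 8.4323 = -0.0356
  r[V,V] = 1 (diagonal).

R is symmetric with unit diagonal. Assembling:

R = [[1, -0.0356],
 [-0.0356, 1]]


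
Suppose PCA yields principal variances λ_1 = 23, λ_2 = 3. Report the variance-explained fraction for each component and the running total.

Step 1 — total variance = trace(Sigma) = Σ λ_i = 23 + 3 = 26.

Step 2 — fraction explained by component i = λ_i / Σ λ:
  PC1: 23/26 = 0.8846
  PC2: 3/26 = 0.1154

Step 3 — cumulative fraction after k components = (λ_1 + ... + λ_k) / Σ λ:
  k = 1: 23/26 = 0.8846
  k = 2: (23 + 3)/26 = 26/26 = 1

Summary (fraction, with percent):

explained: PC1 0.8846 (88.46%), PC2 0.1154 (11.54%);  cumulative: 0.8846, 1


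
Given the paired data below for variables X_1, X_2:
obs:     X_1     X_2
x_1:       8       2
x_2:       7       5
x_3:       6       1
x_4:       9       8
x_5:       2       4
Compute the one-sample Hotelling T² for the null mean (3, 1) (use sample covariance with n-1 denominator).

Step 1 — sample mean vector:
  mean(X_1) = (8 + 7 + 6 + 9 + 2) / 5 = 32/5 = 6.4
  mean(X_2) = (2 + 5 + 1 + 8 + 4) / 5 = 20/5 = 4
  x̄ = (6.4, 4),  deviation x̄ - mu_0 = (6.4, 4) - (3, 1) = (3.4, 3).

Step 2 — sample covariance matrix, S[i,j] = (1/(n-1)) · Σ_k (x_{k,i} - mean_i) · (x_{k,j} - mean_j), divisor n-1 = 4:
  S[X_1,X_1] = ((1.6)·(1.6) + (0.6)·(0.6) + (-0.4)·(-0.4) + (2.6)·(2.6) + (-4.4)·(-4.4)) / 4 = 29.2/4 = 7.3
  S[X_1,X_2] = ((1.6)·(-2) + (0.6)·(1) + (-0.4)·(-3) + (2.6)·(4) + (-4.4)·(0)) / 4 = 9/4 = 2.25
  S[X_2,X_2] = ((-2)·(-2) + (1)·(1) + (-3)·(-3) + (4)·(4) + (0)·(0)) / 4 = 30/4 = 7.5
  S = [[7.3, 2.25],
 [2.25, 7.5]].

Step 3 — invert S. det(S) = 7.3·7.5 - (2.25)² = 49.6875.
  S^{-1} = (1/det) · [[d, -b], [-b, a]] = [[0.1509, -0.0453],
 [-0.0453, 0.1469]].

Step 4 — quadratic form (x̄ - mu_0)^T · S^{-1} · (x̄ - mu_0):
  S^{-1} · (x̄ - mu_0) = (0.3774, 0.2868),
  (x̄ - mu_0)^T · [...] = (3.4)·(0.3774) + (3)·(0.2868) = 2.1434.

Step 5 — scale by n: T² = 5 · 2.1434 = 10.717.

T² ≈ 10.717


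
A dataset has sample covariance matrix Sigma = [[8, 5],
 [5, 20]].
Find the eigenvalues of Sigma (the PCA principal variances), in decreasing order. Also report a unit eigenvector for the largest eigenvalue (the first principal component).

Step 1 — characteristic polynomial of 2×2 Sigma:
  det(Sigma - λI) = λ² - trace · λ + det = 0.
  trace = 8 + 20 = 28, det = 8·20 - (5)² = 135.
Step 2 — discriminant:
  Δ = trace² - 4·det = 784 - 540 = 244.
Step 3 — eigenvalues:
  λ = (trace ± √Δ)/2 = (28 ± 15.6205)/2,
  λ_1 = 21.8102,  λ_2 = 6.1898.

Step 4 — unit eigenvector for λ_1: solve (Sigma - λ_1 I)v = 0. First row:
  (8 - 21.8102)·v_x + (5)·v_y = 0, i.e. (-13.8102)·v_x + (5)·v_y = 0,
  so v ∝ (b, λ_1 - a) = (5, 13.8102) = u.
  ||u|| = √((5)² + (13.8102)²) = √(215.723) ≈ 14.6875,
  v_1 = u/||u|| ≈ (0.3404, 0.9403) (||v_1|| = 1).

λ_1 = 21.8102,  λ_2 = 6.1898;  v_1 ≈ (0.3404, 0.9403)


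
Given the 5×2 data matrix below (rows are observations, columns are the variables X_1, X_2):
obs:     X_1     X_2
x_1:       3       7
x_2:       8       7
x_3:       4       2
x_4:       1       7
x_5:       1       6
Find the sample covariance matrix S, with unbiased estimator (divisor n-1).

Step 1 — column means:
  mean(X_1) = (3 + 8 + 4 + 1 + 1) / 5 = 17/5 = 3.4
  mean(X_2) = (7 + 7 + 2 + 7 + 6) / 5 = 29/5 = 5.8

Step 2 — sample covariance S[i,j] = (1/(n-1)) · Σ_k (x_{k,i} - mean_i) · (x_{k,j} - mean_j), with n-1 = 4.
  S[X_1,X_1] = ((-0.4)·(-0.4) + (4.6)·(4.6) + (0.6)·(0.6) + (-2.4)·(-2.4) + (-2.4)·(-2.4)) / 4 = 33.2/4 = 8.3
  S[X_1,X_2] = ((-0.4)·(1.2) + (4.6)·(1.2) + (0.6)·(-3.8) + (-2.4)·(1.2) + (-2.4)·(0.2)) / 4 = -0.6/4 = -0.15
  S[X_2,X_2] = ((1.2)·(1.2) + (1.2)·(1.2) + (-3.8)·(-3.8) + (1.2)·(1.2) + (0.2)·(0.2)) / 4 = 18.8/4 = 4.7

S is symmetric (S[j,i] = S[i,j]). Assembling:

S = [[8.3, -0.15],
 [-0.15, 4.7]]


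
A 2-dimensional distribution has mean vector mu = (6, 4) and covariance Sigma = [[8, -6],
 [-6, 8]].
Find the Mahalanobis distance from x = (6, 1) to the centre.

Step 1 — centre the observation: (x - mu) = (0, -3).

Step 2 — invert Sigma. det(Sigma) = 8·8 - (-6)² = 28.
  Sigma^{-1} = (1/det) · [[d, -b], [-b, a]] = [[0.2857, 0.2143],
 [0.2143, 0.2857]].

Step 3 — form the quadratic (x - mu)^T · Sigma^{-1} · (x - mu):
  Sigma^{-1} · (x - mu) = (-0.6429, -0.8571).
  (x - mu)^T · [Sigma^{-1} · (x - mu)] = (0)·(-0.6429) + (-3)·(-0.8571) = 2.5714.

Step 4 — take square root: d = √(2.5714) ≈ 1.6036.

d(x, mu) = √(2.5714) ≈ 1.6036


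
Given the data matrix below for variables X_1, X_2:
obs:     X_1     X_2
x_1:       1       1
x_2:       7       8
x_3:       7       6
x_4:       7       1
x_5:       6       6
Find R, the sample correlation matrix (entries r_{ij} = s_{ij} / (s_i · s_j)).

Step 1 — column means:
  mean(X_1) = (1 + 7 + 7 + 7 + 6) / 5 = 28/5 = 5.6
  mean(X_2) = (1 + 8 + 6 + 1 + 6) / 5 = 22/5 = 4.4

Step 2 — sample variances and covariances s[i,j] = (1/(n-1)) · Σ_k (x_{k,i} - mean_i) · (x_{k,j} - mean_j), with n-1 = 4:
  s[X_1,X_1] = ((-4.6)·(-4.6) + (1.4)·(1.4) + (1.4)·(1.4) + (1.4)·(1.4) + (0.4)·(0.4)) / 4 = 27.2/4 = 6.8
  s[X_1,X_2] = ((-4.6)·(-3.4) + (1.4)·(3.6) + (1.4)·(1.6) + (1.4)·(-3.4) + (0.4)·(1.6)) / 4 = 18.8/4 = 4.7
  s[X_2,X_2] = ((-3.4)·(-3.4) + (3.6)·(3.6) + (1.6)·(1.6) + (-3.4)·(-3.4) + (1.6)·(1.6)) / 4 = 41.2/4 = 10.3
  Sample standard deviations s_i = √(s[i,i]):
  s(X_1) = √(6.8) = 2.6077
  s(X_2) = √(10.3) = 3.2094

Step 3 — r_{ij} = s_{ij} / (s_i · s_j):
  r[X_1,X_1] = 1 (diagonal).
  r[X_1,X_2] = 4.7 / (2.6077 · 3.2094) = 4.7 / 8.369 = 0.5616
  r[X_2,X_2] = 1 (diagonal).

R is symmetric with unit diagonal. Assembling:

R = [[1, 0.5616],
 [0.5616, 1]]


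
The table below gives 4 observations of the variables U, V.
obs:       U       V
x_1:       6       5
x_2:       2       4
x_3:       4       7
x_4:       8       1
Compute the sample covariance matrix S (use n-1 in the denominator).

Step 1 — column means:
  mean(U) = (6 + 2 + 4 + 8) / 4 = 20/4 = 5
  mean(V) = (5 + 4 + 7 + 1) / 4 = 17/4 = 4.25

Step 2 — sample covariance S[i,j] = (1/(n-1)) · Σ_k (x_{k,i} - mean_i) · (x_{k,j} - mean_j), with n-1 = 3.
  S[U,U] = ((1)·(1) + (-3)·(-3) + (-1)·(-1) + (3)·(3)) / 3 = 20/3 = 6.6667
  S[U,V] = ((1)·(0.75) + (-3)·(-0.25) + (-1)·(2.75) + (3)·(-3.25)) / 3 = -11/3 = -3.6667
  S[V,V] = ((0.75)·(0.75) + (-0.25)·(-0.25) + (2.75)·(2.75) + (-3.25)·(-3.25)) / 3 = 18.75/3 = 6.25

S is symmetric (S[j,i] = S[i,j]). Assembling:

S = [[6.6667, -3.6667],
 [-3.6667, 6.25]]


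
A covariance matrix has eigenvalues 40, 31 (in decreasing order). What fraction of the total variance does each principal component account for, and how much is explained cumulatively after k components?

Step 1 — total variance = trace(Sigma) = Σ λ_i = 40 + 31 = 71.

Step 2 — fraction explained by component i = λ_i / Σ λ:
  PC1: 40/71 = 0.5634
  PC2: 31/71 = 0.4366

Step 3 — cumulative fraction after k components = (λ_1 + ... + λ_k) / Σ λ:
  k = 1: 40/71 = 0.5634
  k = 2: (40 + 31)/71 = 71/71 = 1

Summary (fraction, with percent):

explained: PC1 0.5634 (56.34%), PC2 0.4366 (43.66%);  cumulative: 0.5634, 1


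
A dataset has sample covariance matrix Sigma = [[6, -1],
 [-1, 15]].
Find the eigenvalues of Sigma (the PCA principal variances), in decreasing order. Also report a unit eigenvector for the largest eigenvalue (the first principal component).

Step 1 — characteristic polynomial of 2×2 Sigma:
  det(Sigma - λI) = λ² - trace · λ + det = 0.
  trace = 6 + 15 = 21, det = 6·15 - (-1)² = 89.
Step 2 — discriminant:
  Δ = trace² - 4·det = 441 - 356 = 85.
Step 3 — eigenvalues:
  λ = (trace ± √Δ)/2 = (21 ± 9.2195)/2,
  λ_1 = 15.1098,  λ_2 = 5.8902.

Step 4 — unit eigenvector for λ_1: solve (Sigma - λ_1 I)v = 0. First row:
  (6 - 15.1098)·v_x + (-1)·v_y = 0, i.e. (-9.1098)·v_x + (-1)·v_y = 0,
  so v ∝ (b, λ_1 - a) = (-1, 9.1098); multiply by -1 so the first entry is positive: u = (1, -9.1098).
  ||u|| = √((1)² + (-9.1098)²) = √(83.988) ≈ 9.1645,
  v_1 = u/||u|| ≈ (0.1091, -0.994) (||v_1|| = 1).

λ_1 = 15.1098,  λ_2 = 5.8902;  v_1 ≈ (0.1091, -0.994)


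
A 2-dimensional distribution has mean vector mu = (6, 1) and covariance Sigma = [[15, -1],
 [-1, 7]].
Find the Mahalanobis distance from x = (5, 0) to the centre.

Step 1 — centre the observation: (x - mu) = (-1, -1).

Step 2 — invert Sigma. det(Sigma) = 15·7 - (-1)² = 104.
  Sigma^{-1} = (1/det) · [[d, -b], [-b, a]] = [[0.0673, 0.0096],
 [0.0096, 0.1442]].

Step 3 — form the quadratic (x - mu)^T · Sigma^{-1} · (x - mu):
  Sigma^{-1} · (x - mu) = (-0.0769, -0.1538).
  (x - mu)^T · [Sigma^{-1} · (x - mu)] = (-1)·(-0.0769) + (-1)·(-0.1538) = 0.2308.

Step 4 — take square root: d = √(0.2308) ≈ 0.4804.

d(x, mu) = √(0.2308) ≈ 0.4804


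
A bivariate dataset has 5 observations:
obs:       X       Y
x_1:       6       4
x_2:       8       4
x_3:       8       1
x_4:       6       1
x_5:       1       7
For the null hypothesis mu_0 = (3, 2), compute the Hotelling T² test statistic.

Step 1 — sample mean vector:
  mean(X) = (6 + 8 + 8 + 6 + 1) / 5 = 29/5 = 5.8
  mean(Y) = (4 + 4 + 1 + 1 + 7) / 5 = 17/5 = 3.4
  x̄ = (5.8, 3.4),  deviation x̄ - mu_0 = (5.8, 3.4) - (3, 2) = (2.8, 1.4).

Step 2 — sample covariance matrix, S[i,j] = (1/(n-1)) · Σ_k (x_{k,i} - mean_i) · (x_{k,j} - mean_j), divisor n-1 = 4:
  S[X,X] = ((0.2)·(0.2) + (2.2)·(2.2) + (2.2)·(2.2) + (0.2)·(0.2) + (-4.8)·(-4.8)) / 4 = 32.8/4 = 8.2
  S[X,Y] = ((0.2)·(0.6) + (2.2)·(0.6) + (2.2)·(-2.4) + (0.2)·(-2.4) + (-4.8)·(3.6)) / 4 = -21.6/4 = -5.4
  S[Y,Y] = ((0.6)·(0.6) + (0.6)·(0.6) + (-2.4)·(-2.4) + (-2.4)·(-2.4) + (3.6)·(3.6)) / 4 = 25.2/4 = 6.3
  S = [[8.2, -5.4],
 [-5.4, 6.3]].

Step 3 — invert S. det(S) = 8.2·6.3 - (-5.4)² = 22.5.
  S^{-1} = (1/det) · [[d, -b], [-b, a]] = [[0.28, 0.24],
 [0.24, 0.3644]].

Step 4 — quadratic form (x̄ - mu_0)^T · S^{-1} · (x̄ - mu_0):
  S^{-1} · (x̄ - mu_0) = (1.12, 1.1822),
  (x̄ - mu_0)^T · [...] = (2.8)·(1.12) + (1.4)·(1.1822) = 4.7911.

Step 5 — scale by n: T² = 5 · 4.7911 = 23.9556.

T² ≈ 23.9556


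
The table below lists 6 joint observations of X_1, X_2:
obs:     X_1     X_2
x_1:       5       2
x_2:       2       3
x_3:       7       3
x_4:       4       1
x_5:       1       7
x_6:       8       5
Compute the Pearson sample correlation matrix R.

Step 1 — column means:
  mean(X_1) = (5 + 2 + 7 + 4 + 1 + 8) / 6 = 27/6 = 4.5
  mean(X_2) = (2 + 3 + 3 + 1 + 7 + 5) / 6 = 21/6 = 3.5

Step 2 — sample variances and covariances s[i,j] = (1/(n-1)) · Σ_k (x_{k,i} - mean_i) · (x_{k,j} - mean_j), with n-1 = 5:
  s[X_1,X_1] = ((0.5)·(0.5) + (-2.5)·(-2.5) + (2.5)·(2.5) + (-0.5)·(-0.5) + (-3.5)·(-3.5) + (3.5)·(3.5)) / 5 = 37.5/5 = 7.5
  s[X_1,X_2] = ((0.5)·(-1.5) + (-2.5)·(-0.5) + (2.5)·(-0.5) + (-0.5)·(-2.5) + (-3.5)·(3.5) + (3.5)·(1.5)) / 5 = -6.5/5 = -1.3
  s[X_2,X_2] = ((-1.5)·(-1.5) + (-0.5)·(-0.5) + (-0.5)·(-0.5) + (-2.5)·(-2.5) + (3.5)·(3.5) + (1.5)·(1.5)) / 5 = 23.5/5 = 4.7
  Sample standard deviations s_i = √(s[i,i]):
  s(X_1) = √(7.5) = 2.7386
  s(X_2) = √(4.7) = 2.1679

Step 3 — r_{ij} = s_{ij} / (s_i · s_j):
  r[X_1,X_1] = 1 (diagonal).
  r[X_1,X_2] = -1.3 / (2.7386 · 2.1679) = -1.3 / 5.9372 = -0.219
  r[X_2,X_2] = 1 (diagonal).

R is symmetric with unit diagonal. Assembling:

R = [[1, -0.219],
 [-0.219, 1]]


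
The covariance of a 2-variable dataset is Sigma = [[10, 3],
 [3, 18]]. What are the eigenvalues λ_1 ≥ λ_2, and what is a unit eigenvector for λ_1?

Step 1 — characteristic polynomial of 2×2 Sigma:
  det(Sigma - λI) = λ² - trace · λ + det = 0.
  trace = 10 + 18 = 28, det = 10·18 - (3)² = 171.
Step 2 — discriminant:
  Δ = trace² - 4·det = 784 - 684 = 100.
Step 3 — eigenvalues:
  λ = (trace ± √Δ)/2 = (28 ± 10)/2,
  λ_1 = 19,  λ_2 = 9.

Step 4 — unit eigenvector for λ_1: solve (Sigma - λ_1 I)v = 0. First row:
  (10 - 19)·v_x + (3)·v_y = 0, i.e. (-9)·v_x + (3)·v_y = 0,
  so v ∝ (b, λ_1 - a) = (3, 9) = u.
  ||u|| = √((3)² + (9)²) = √(90) ≈ 9.4868,
  v_1 = u/||u|| ≈ (0.3162, 0.9487) (||v_1|| = 1).

λ_1 = 19,  λ_2 = 9;  v_1 ≈ (0.3162, 0.9487)


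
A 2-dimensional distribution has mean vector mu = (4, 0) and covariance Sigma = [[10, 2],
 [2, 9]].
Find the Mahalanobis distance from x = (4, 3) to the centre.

Step 1 — centre the observation: (x - mu) = (0, 3).

Step 2 — invert Sigma. det(Sigma) = 10·9 - (2)² = 86.
  Sigma^{-1} = (1/det) · [[d, -b], [-b, a]] = [[0.1047, -0.0233],
 [-0.0233, 0.1163]].

Step 3 — form the quadratic (x - mu)^T · Sigma^{-1} · (x - mu):
  Sigma^{-1} · (x - mu) = (-0.0698, 0.3488).
  (x - mu)^T · [Sigma^{-1} · (x - mu)] = (0)·(-0.0698) + (3)·(0.3488) = 1.0465.

Step 4 — take square root: d = √(1.0465) ≈ 1.023.

d(x, mu) = √(1.0465) ≈ 1.023


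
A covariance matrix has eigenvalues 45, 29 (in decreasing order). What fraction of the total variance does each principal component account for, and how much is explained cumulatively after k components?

Step 1 — total variance = trace(Sigma) = Σ λ_i = 45 + 29 = 74.

Step 2 — fraction explained by component i = λ_i / Σ λ:
  PC1: 45/74 = 0.6081
  PC2: 29/74 = 0.3919

Step 3 — cumulative fraction after k components = (λ_1 + ... + λ_k) / Σ λ:
  k = 1: 45/74 = 0.6081
  k = 2: (45 + 29)/74 = 74/74 = 1

Summary (fraction, with percent):

explained: PC1 0.6081 (60.81%), PC2 0.3919 (39.19%);  cumulative: 0.6081, 1


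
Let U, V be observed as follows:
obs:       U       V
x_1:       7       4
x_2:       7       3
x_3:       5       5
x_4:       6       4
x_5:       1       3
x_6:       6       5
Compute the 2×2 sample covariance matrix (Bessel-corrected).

Step 1 — column means:
  mean(U) = (7 + 7 + 5 + 6 + 1 + 6) / 6 = 32/6 = 5.3333
  mean(V) = (4 + 3 + 5 + 4 + 3 + 5) / 6 = 24/6 = 4

Step 2 — sample covariance S[i,j] = (1/(n-1)) · Σ_k (x_{k,i} - mean_i) · (x_{k,j} - mean_j), with n-1 = 5.
  S[U,U] = ((1.6667)·(1.6667) + (1.6667)·(1.6667) + (-0.3333)·(-0.3333) + (0.6667)·(0.6667) + (-4.3333)·(-4.3333) + (0.6667)·(0.6667)) / 5 = 25.3333/5 = 5.0667
  S[U,V] = ((1.6667)·(0) + (1.6667)·(-1) + (-0.3333)·(1) + (0.6667)·(0) + (-4.3333)·(-1) + (0.6667)·(1)) / 5 = 3/5 = 0.6
  S[V,V] = ((0)·(0) + (-1)·(-1) + (1)·(1) + (0)·(0) + (-1)·(-1) + (1)·(1)) / 5 = 4/5 = 0.8

S is symmetric (S[j,i] = S[i,j]). Assembling:

S = [[5.0667, 0.6],
 [0.6, 0.8]]


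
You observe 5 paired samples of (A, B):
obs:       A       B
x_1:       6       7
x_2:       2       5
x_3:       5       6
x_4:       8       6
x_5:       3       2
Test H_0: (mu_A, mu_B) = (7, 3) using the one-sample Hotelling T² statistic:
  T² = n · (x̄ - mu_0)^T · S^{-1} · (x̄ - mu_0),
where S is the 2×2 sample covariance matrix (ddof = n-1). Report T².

Step 1 — sample mean vector:
  mean(A) = (6 + 2 + 5 + 8 + 3) / 5 = 24/5 = 4.8
  mean(B) = (7 + 5 + 6 + 6 + 2) / 5 = 26/5 = 5.2
  x̄ = (4.8, 5.2),  deviation x̄ - mu_0 = (4.8, 5.2) - (7, 3) = (-2.2, 2.2).

Step 2 — sample covariance matrix, S[i,j] = (1/(n-1)) · Σ_k (x_{k,i} - mean_i) · (x_{k,j} - mean_j), divisor n-1 = 4:
  S[A,A] = ((1.2)·(1.2) + (-2.8)·(-2.8) + (0.2)·(0.2) + (3.2)·(3.2) + (-1.8)·(-1.8)) / 4 = 22.8/4 = 5.7
  S[A,B] = ((1.2)·(1.8) + (-2.8)·(-0.2) + (0.2)·(0.8) + (3.2)·(0.8) + (-1.8)·(-3.2)) / 4 = 11.2/4 = 2.8
  S[B,B] = ((1.8)·(1.8) + (-0.2)·(-0.2) + (0.8)·(0.8) + (0.8)·(0.8) + (-3.2)·(-3.2)) / 4 = 14.8/4 = 3.7
  S = [[5.7, 2.8],
 [2.8, 3.7]].

Step 3 — invert S. det(S) = 5.7·3.7 - (2.8)² = 13.25.
  S^{-1} = (1/det) · [[d, -b], [-b, a]] = [[0.2792, -0.2113],
 [-0.2113, 0.4302]].

Step 4 — quadratic form (x̄ - mu_0)^T · S^{-1} · (x̄ - mu_0):
  S^{-1} · (x̄ - mu_0) = (-1.0792, 1.4113),
  (x̄ - mu_0)^T · [...] = (-2.2)·(-1.0792) + (2.2)·(1.4113) = 5.4792.

Step 5 — scale by n: T² = 5 · 5.4792 = 27.3962.

T² ≈ 27.3962


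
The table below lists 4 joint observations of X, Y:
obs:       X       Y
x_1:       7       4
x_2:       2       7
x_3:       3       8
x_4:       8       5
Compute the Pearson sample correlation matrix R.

Step 1 — column means:
  mean(X) = (7 + 2 + 3 + 8) / 4 = 20/4 = 5
  mean(Y) = (4 + 7 + 8 + 5) / 4 = 24/4 = 6

Step 2 — sample variances and covariances s[i,j] = (1/(n-1)) · Σ_k (x_{k,i} - mean_i) · (x_{k,j} - mean_j), with n-1 = 3:
  s[X,X] = ((2)·(2) + (-3)·(-3) + (-2)·(-2) + (3)·(3)) / 3 = 26/3 = 8.6667
  s[X,Y] = ((2)·(-2) + (-3)·(1) + (-2)·(2) + (3)·(-1)) / 3 = -14/3 = -4.6667
  s[Y,Y] = ((-2)·(-2) + (1)·(1) + (2)·(2) + (-1)·(-1)) / 3 = 10/3 = 3.3333
  Sample standard deviations s_i = √(s[i,i]):
  s(X) = √(8.6667) = 2.9439
  s(Y) = √(3.3333) = 1.8257

Step 3 — r_{ij} = s_{ij} / (s_i · s_j):
  r[X,X] = 1 (diagonal).
  r[X,Y] = -4.6667 / (2.9439 · 1.8257) = -4.6667 / 5.3748 = -0.8682
  r[Y,Y] = 1 (diagonal).

R is symmetric with unit diagonal. Assembling:

R = [[1, -0.8682],
 [-0.8682, 1]]


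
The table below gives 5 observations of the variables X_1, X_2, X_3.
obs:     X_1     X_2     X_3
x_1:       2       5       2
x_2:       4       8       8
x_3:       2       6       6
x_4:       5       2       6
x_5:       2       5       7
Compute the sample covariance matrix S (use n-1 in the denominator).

Step 1 — column means:
  mean(X_1) = (2 + 4 + 2 + 5 + 2) / 5 = 15/5 = 3
  mean(X_2) = (5 + 8 + 6 + 2 + 5) / 5 = 26/5 = 5.2
  mean(X_3) = (2 + 8 + 6 + 6 + 7) / 5 = 29/5 = 5.8

Step 2 — sample covariance S[i,j] = (1/(n-1)) · Σ_k (x_{k,i} - mean_i) · (x_{k,j} - mean_j), with n-1 = 4.
  S[X_1,X_1] = ((-1)·(-1) + (1)·(1) + (-1)·(-1) + (2)·(2) + (-1)·(-1)) / 4 = 8/4 = 2
  S[X_1,X_2] = ((-1)·(-0.2) + (1)·(2.8) + (-1)·(0.8) + (2)·(-3.2) + (-1)·(-0.2)) / 4 = -4/4 = -1
  S[X_1,X_3] = ((-1)·(-3.8) + (1)·(2.2) + (-1)·(0.2) + (2)·(0.2) + (-1)·(1.2)) / 4 = 5/4 = 1.25
  S[X_2,X_2] = ((-0.2)·(-0.2) + (2.8)·(2.8) + (0.8)·(0.8) + (-3.2)·(-3.2) + (-0.2)·(-0.2)) / 4 = 18.8/4 = 4.7
  S[X_2,X_3] = ((-0.2)·(-3.8) + (2.8)·(2.2) + (0.8)·(0.2) + (-3.2)·(0.2) + (-0.2)·(1.2)) / 4 = 6.2/4 = 1.55
  S[X_3,X_3] = ((-3.8)·(-3.8) + (2.2)·(2.2) + (0.2)·(0.2) + (0.2)·(0.2) + (1.2)·(1.2)) / 4 = 20.8/4 = 5.2

S is symmetric (S[j,i] = S[i,j]). Assembling:

S = [[2, -1, 1.25],
 [-1, 4.7, 1.55],
 [1.25, 1.55, 5.2]]


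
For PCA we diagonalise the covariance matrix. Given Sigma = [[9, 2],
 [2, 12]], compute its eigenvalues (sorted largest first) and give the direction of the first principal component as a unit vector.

Step 1 — characteristic polynomial of 2×2 Sigma:
  det(Sigma - λI) = λ² - trace · λ + det = 0.
  trace = 9 + 12 = 21, det = 9·12 - (2)² = 104.
Step 2 — discriminant:
  Δ = trace² - 4·det = 441 - 416 = 25.
Step 3 — eigenvalues:
  λ = (trace ± √Δ)/2 = (21 ± 5)/2,
  λ_1 = 13,  λ_2 = 8.

Step 4 — unit eigenvector for λ_1: solve (Sigma - λ_1 I)v = 0. First row:
  (9 - 13)·v_x + (2)·v_y = 0, i.e. (-4)·v_x + (2)·v_y = 0,
  so v ∝ (b, λ_1 - a) = (2, 4) = u.
  ||u|| = √((2)² + (4)²) = √(20) ≈ 4.4721,
  v_1 = u/||u|| ≈ (0.4472, 0.8944) (||v_1|| = 1).

λ_1 = 13,  λ_2 = 8;  v_1 ≈ (0.4472, 0.8944)


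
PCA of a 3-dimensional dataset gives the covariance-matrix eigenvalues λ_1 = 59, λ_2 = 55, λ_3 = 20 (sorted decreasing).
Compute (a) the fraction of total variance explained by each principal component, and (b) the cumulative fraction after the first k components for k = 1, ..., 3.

Step 1 — total variance = trace(Sigma) = Σ λ_i = 59 + 55 + 20 = 134.

Step 2 — fraction explained by component i = λ_i / Σ λ:
  PC1: 59/134 = 0.4403
  PC2: 55/134 = 0.4104
  PC3: 20/134 = 0.1493

Step 3 — cumulative fraction after k components = (λ_1 + ... + λ_k) / Σ λ:
  k = 1: 59/134 = 0.4403
  k = 2: (59 + 55)/134 = 114/134 = 0.8507
  k = 3: (59 + 55 + 20)/134 = 134/134 = 1

Summary (fraction, with percent):

explained: PC1 0.4403 (44.03%), PC2 0.4104 (41.04%), PC3 0.1493 (14.93%);  cumulative: 0.4403, 0.8507, 1


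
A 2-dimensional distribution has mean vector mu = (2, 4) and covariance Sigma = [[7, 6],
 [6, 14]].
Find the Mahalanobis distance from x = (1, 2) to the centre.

Step 1 — centre the observation: (x - mu) = (-1, -2).

Step 2 — invert Sigma. det(Sigma) = 7·14 - (6)² = 62.
  Sigma^{-1} = (1/det) · [[d, -b], [-b, a]] = [[0.2258, -0.0968],
 [-0.0968, 0.1129]].

Step 3 — form the quadratic (x - mu)^T · Sigma^{-1} · (x - mu):
  Sigma^{-1} · (x - mu) = (-0.0323, -0.129).
  (x - mu)^T · [Sigma^{-1} · (x - mu)] = (-1)·(-0.0323) + (-2)·(-0.129) = 0.2903.

Step 4 — take square root: d = √(0.2903) ≈ 0.5388.

d(x, mu) = √(0.2903) ≈ 0.5388


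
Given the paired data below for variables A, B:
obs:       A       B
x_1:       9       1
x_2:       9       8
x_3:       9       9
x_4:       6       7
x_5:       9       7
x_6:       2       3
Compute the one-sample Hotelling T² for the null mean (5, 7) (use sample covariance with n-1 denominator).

Step 1 — sample mean vector:
  mean(A) = (9 + 9 + 9 + 6 + 9 + 2) / 6 = 44/6 = 7.3333
  mean(B) = (1 + 8 + 9 + 7 + 7 + 3) / 6 = 35/6 = 5.8333
  x̄ = (7.3333, 5.8333),  deviation x̄ - mu_0 = (7.3333, 5.8333) - (5, 7) = (2.3333, -1.1667).

Step 2 — sample covariance matrix, S[i,j] = (1/(n-1)) · Σ_k (x_{k,i} - mean_i) · (x_{k,j} - mean_j), divisor n-1 = 5:
  S[A,A] = ((1.6667)·(1.6667) + (1.6667)·(1.6667) + (1.6667)·(1.6667) + (-1.3333)·(-1.3333) + (1.6667)·(1.6667) + (-5.3333)·(-5.3333)) / 5 = 41.3333/5 = 8.2667
  S[A,B] = ((1.6667)·(-4.8333) + (1.6667)·(2.1667) + (1.6667)·(3.1667) + (-1.3333)·(1.1667) + (1.6667)·(1.1667) + (-5.3333)·(-2.8333)) / 5 = 16.3333/5 = 3.2667
  S[B,B] = ((-4.8333)·(-4.8333) + (2.1667)·(2.1667) + (3.1667)·(3.1667) + (1.1667)·(1.1667) + (1.1667)·(1.1667) + (-2.8333)·(-2.8333)) / 5 = 48.8333/5 = 9.7667
  S = [[8.2667, 3.2667],
 [3.2667, 9.7667]].

Step 3 — invert S. det(S) = 8.2667·9.7667 - (3.2667)² = 70.0667.
  S^{-1} = (1/det) · [[d, -b], [-b, a]] = [[0.1394, -0.0466],
 [-0.0466, 0.118]].

Step 4 — quadratic form (x̄ - mu_0)^T · S^{-1} · (x̄ - mu_0):
  S^{-1} · (x̄ - mu_0) = (0.3796, -0.2464),
  (x̄ - mu_0)^T · [...] = (2.3333)·(0.3796) + (-1.1667)·(-0.2464) = 1.1733.

Step 5 — scale by n: T² = 6 · 1.1733 = 7.04.

T² ≈ 7.04


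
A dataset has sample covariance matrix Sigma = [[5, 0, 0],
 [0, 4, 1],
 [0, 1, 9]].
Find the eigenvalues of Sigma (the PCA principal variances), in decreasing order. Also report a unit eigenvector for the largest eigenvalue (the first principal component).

Step 1 — characteristic polynomial p(λ) = det(λI - Sigma) = λ³ - tr·λ² + c_1·λ - det, where tr = trace, c_1 = sum of the principal 2×2 minors, det = det(Sigma):
  tr = 5 + 4 + 9 = 18,
  c_1 = (5·4 - (0)²) + (5·9 - (0)²) + (4·9 - (1)²) = 20 + 45 + 35 = 100,
  det = 5·(4·9 - (1)²) - (0)·((0)·9 - (1)·(0)) + (0)·((0)·(1) - 4·(0)) = 5·(35) - (0)·(0) + (0)·(0) = 175.
  So p(λ) = λ³ - 18λ² + 100λ - 175.
Step 2 — look for an integer root (rational root theorem: any rational root is an integer divisor of 175). Testing λ = 5:
  p(5) = 125 - 450 + 500 - 175 = 0  ✓
  Dividing out (λ - 5): p(λ) = (λ - 5)(λ² - 13λ + 35).
Step 3 — remaining eigenvalues from the quadratic λ² - 13λ + 35 = 0:
  Δ = 13² - 4·35 = 169 - 140 = 29,  λ = (13 ± √29)/2 = (13 ± 5.3852)/2 ≈ 9.1926 or 3.8074.
  Sorted: λ_1 = 9.1926,  λ_2 = 5,  λ_3 = 3.8074  (check: sum = 18 = tr ✓).

Step 4 — unit eigenvector for λ_1 ≈ 9.1926: v spans the null space of (Sigma - λ_1 I), whose rows are
  r_1 = (-4.1926, 0, 0),  r_2 = (0, -5.1926, 1),  r_3 = (0, 1, -0.1926).
  v is orthogonal to every row, so take v ∝ r_1 × r_2 = ((0)·(1) - (0)·(-5.1926), (0)·(0) - (-4.1926)·(1), (-4.1926)·(-5.1926) - (0)·(0)) ≈ (0, 4.1926, 21.7703).
  Let u = (0, 4.1926, 21.7703).
  ||u|| = √((0)² + (4.1926)² + (21.7703)²) = √(491.525) ≈ 22.1704,  v_1 = u/||u|| ≈ (0, 0.1891, 0.982) (||v_1|| = 1).

λ_1 = 9.1926,  λ_2 = 5,  λ_3 = 3.8074;  v_1 ≈ (0, 0.1891, 0.982)


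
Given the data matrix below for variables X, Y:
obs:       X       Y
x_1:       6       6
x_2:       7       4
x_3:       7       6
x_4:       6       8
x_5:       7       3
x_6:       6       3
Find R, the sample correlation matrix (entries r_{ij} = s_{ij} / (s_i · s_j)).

Step 1 — column means:
  mean(X) = (6 + 7 + 7 + 6 + 7 + 6) / 6 = 39/6 = 6.5
  mean(Y) = (6 + 4 + 6 + 8 + 3 + 3) / 6 = 30/6 = 5

Step 2 — sample variances and covariances s[i,j] = (1/(n-1)) · Σ_k (x_{k,i} - mean_i) · (x_{k,j} - mean_j), with n-1 = 5:
  s[X,X] = ((-0.5)·(-0.5) + (0.5)·(0.5) + (0.5)·(0.5) + (-0.5)·(-0.5) + (0.5)·(0.5) + (-0.5)·(-0.5)) / 5 = 1.5/5 = 0.3
  s[X,Y] = ((-0.5)·(1) + (0.5)·(-1) + (0.5)·(1) + (-0.5)·(3) + (0.5)·(-2) + (-0.5)·(-2)) / 5 = -2/5 = -0.4
  s[Y,Y] = ((1)·(1) + (-1)·(-1) + (1)·(1) + (3)·(3) + (-2)·(-2) + (-2)·(-2)) / 5 = 20/5 = 4
  Sample standard deviations s_i = √(s[i,i]):
  s(X) = √(0.3) = 0.5477
  s(Y) = √(4) = 2

Step 3 — r_{ij} = s_{ij} / (s_i · s_j):
  r[X,X] = 1 (diagonal).
  r[X,Y] = -0.4 / (0.5477 · 2) = -0.4 / 1.0954 = -0.3651
  r[Y,Y] = 1 (diagonal).

R is symmetric with unit diagonal. Assembling:

R = [[1, -0.3651],
 [-0.3651, 1]]


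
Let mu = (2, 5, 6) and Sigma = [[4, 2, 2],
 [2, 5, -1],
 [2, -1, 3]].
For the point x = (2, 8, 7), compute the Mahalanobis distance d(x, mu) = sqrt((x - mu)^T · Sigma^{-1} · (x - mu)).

Step 1 — centre the observation: (x - mu) = (0, 3, 1).

Step 2 — invert Sigma (cofactor / det for 3×3, or solve directly):
  Sigma^{-1} = [[0.875, -0.5, -0.75],
 [-0.5, 0.5, 0.5],
 [-0.75, 0.5, 1]].

Step 3 — form the quadratic (x - mu)^T · Sigma^{-1} · (x - mu):
  Sigma^{-1} · (x - mu) = (-2.25, 2, 2.5).
  (x - mu)^T · [Sigma^{-1} · (x - mu)] = (0)·(-2.25) + (3)·(2) + (1)·(2.5) = 8.5.

Step 4 — take square root: d = √(8.5) ≈ 2.9155.

d(x, mu) = √(8.5) ≈ 2.9155


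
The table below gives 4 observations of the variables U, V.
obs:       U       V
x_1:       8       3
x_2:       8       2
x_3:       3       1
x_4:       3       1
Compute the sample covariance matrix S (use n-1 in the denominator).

Step 1 — column means:
  mean(U) = (8 + 8 + 3 + 3) / 4 = 22/4 = 5.5
  mean(V) = (3 + 2 + 1 + 1) / 4 = 7/4 = 1.75

Step 2 — sample covariance S[i,j] = (1/(n-1)) · Σ_k (x_{k,i} - mean_i) · (x_{k,j} - mean_j), with n-1 = 3.
  S[U,U] = ((2.5)·(2.5) + (2.5)·(2.5) + (-2.5)·(-2.5) + (-2.5)·(-2.5)) / 3 = 25/3 = 8.3333
  S[U,V] = ((2.5)·(1.25) + (2.5)·(0.25) + (-2.5)·(-0.75) + (-2.5)·(-0.75)) / 3 = 7.5/3 = 2.5
  S[V,V] = ((1.25)·(1.25) + (0.25)·(0.25) + (-0.75)·(-0.75) + (-0.75)·(-0.75)) / 3 = 2.75/3 = 0.9167

S is symmetric (S[j,i] = S[i,j]). Assembling:

S = [[8.3333, 2.5],
 [2.5, 0.9167]]


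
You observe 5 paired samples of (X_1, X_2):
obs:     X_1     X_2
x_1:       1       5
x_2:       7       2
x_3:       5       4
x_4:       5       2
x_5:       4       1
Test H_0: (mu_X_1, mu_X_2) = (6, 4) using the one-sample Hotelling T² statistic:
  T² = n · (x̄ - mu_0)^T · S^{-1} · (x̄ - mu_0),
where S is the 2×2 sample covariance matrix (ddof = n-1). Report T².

Step 1 — sample mean vector:
  mean(X_1) = (1 + 7 + 5 + 5 + 4) / 5 = 22/5 = 4.4
  mean(X_2) = (5 + 2 + 4 + 2 + 1) / 5 = 14/5 = 2.8
  x̄ = (4.4, 2.8),  deviation x̄ - mu_0 = (4.4, 2.8) - (6, 4) = (-1.6, -1.2).

Step 2 — sample covariance matrix, S[i,j] = (1/(n-1)) · Σ_k (x_{k,i} - mean_i) · (x_{k,j} - mean_j), divisor n-1 = 4:
  S[X_1,X_1] = ((-3.4)·(-3.4) + (2.6)·(2.6) + (0.6)·(0.6) + (0.6)·(0.6) + (-0.4)·(-0.4)) / 4 = 19.2/4 = 4.8
  S[X_1,X_2] = ((-3.4)·(2.2) + (2.6)·(-0.8) + (0.6)·(1.2) + (0.6)·(-0.8) + (-0.4)·(-1.8)) / 4 = -8.6/4 = -2.15
  S[X_2,X_2] = ((2.2)·(2.2) + (-0.8)·(-0.8) + (1.2)·(1.2) + (-0.8)·(-0.8) + (-1.8)·(-1.8)) / 4 = 10.8/4 = 2.7
  S = [[4.8, -2.15],
 [-2.15, 2.7]].

Step 3 — invert S. det(S) = 4.8·2.7 - (-2.15)² = 8.3375.
  S^{-1} = (1/det) · [[d, -b], [-b, a]] = [[0.3238, 0.2579],
 [0.2579, 0.5757]].

Step 4 — quadratic form (x̄ - mu_0)^T · S^{-1} · (x̄ - mu_0):
  S^{-1} · (x̄ - mu_0) = (-0.8276, -1.1034),
  (x̄ - mu_0)^T · [...] = (-1.6)·(-0.8276) + (-1.2)·(-1.1034) = 2.6483.

Step 5 — scale by n: T² = 5 · 2.6483 = 13.2414.

T² ≈ 13.2414
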